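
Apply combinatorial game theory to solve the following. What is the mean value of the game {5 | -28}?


Game = {5 | -28}, a switch {a | b} with numbers a > b.
Its thermograph has left wall a - t and right wall b + t, which meet at t = (a - b)/2, where both equal (a + b)/2. So the mast (mean value) is at (a + b)/2.
Mean = (5 + (-28))/2 = -23/2 = -23/2

-23/2


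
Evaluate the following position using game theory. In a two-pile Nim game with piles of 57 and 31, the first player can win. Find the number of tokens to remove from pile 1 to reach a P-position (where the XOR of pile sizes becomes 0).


Piles: 57 and 31
Current XOR: 57 XOR 31 = 38 (non-zero, so this is an N-position).
To make the XOR zero, we need to find a move that balances the piles.
For pile 1 (size 57): target = 57 XOR 38 = 31
We reduce pile 1 from 57 to 31.
Tokens removed: 57 - 31 = 26
Verification: 31 XOR 31 = 0

26


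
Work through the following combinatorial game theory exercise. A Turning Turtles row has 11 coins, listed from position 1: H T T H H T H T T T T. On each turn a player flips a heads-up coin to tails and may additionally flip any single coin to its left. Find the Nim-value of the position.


Coins: H T T H H T H T T T T
Key fact: a single head at position k behaves exactly like a Nim heap of size k (turning it to T and optionally flipping a coin at j < k corresponds to moving the heap from k to j, or to 0), and heads combine as a disjunctive sum (two heads at the same place would cancel, matching j XOR j = 0). So the Nim-value is the XOR of the 1-indexed positions of the heads.
Face-up positions (1-indexed): [1, 4, 5, 7]
XOR 0 with 1: 0 XOR 1 = 1
XOR 1 with 4: 1 XOR 4 = 5
XOR 5 with 5: 5 XOR 5 = 0
XOR 0 with 7: 0 XOR 7 = 7
Nim-value = 7

7


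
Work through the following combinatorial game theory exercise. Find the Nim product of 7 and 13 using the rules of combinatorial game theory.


Nim multiplication is bilinear over XOR: (u XOR v) * w = (u*w) XOR (v*w).
So we split each operand into its bit components and XOR the pairwise Nim products.
7 = 1 + 2 + 4 (as XOR of powers of 2).
13 = 1 + 4 + 8 (as XOR of powers of 2).
Using the standard Nim-product table on single bits:
  2*2 = 3,   2*4 = 8,   2*8 = 12,
  4*4 = 6,   4*8 = 11,  8*8 = 13,
and  1*x = x (identity), k*l = l*k (commutative).
Pairwise Nim products:
  1 * 1 = 1
  1 * 4 = 4
  1 * 8 = 8
  2 * 1 = 2
  2 * 4 = 8
  2 * 8 = 12
  4 * 1 = 4
  4 * 4 = 6
  4 * 8 = 11
XOR them: 1 XOR 4 XOR 8 XOR 2 XOR 8 XOR 12 XOR 4 XOR 6 XOR 11 = 2.
Result: 7 * 13 = 2 (in Nim).

2


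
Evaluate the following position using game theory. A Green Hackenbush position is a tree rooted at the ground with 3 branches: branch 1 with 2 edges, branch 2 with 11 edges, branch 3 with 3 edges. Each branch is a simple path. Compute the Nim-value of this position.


The tree has 3 branches from the ground vertex.
In Green Hackenbush, the Nim-value of a simple path of length k is k.
Branch 1: length 2, Nim-value = 2
Branch 2: length 11, Nim-value = 11
Branch 3: length 3, Nim-value = 3
Total Nim-value = XOR of all branch values:
0 XOR 2 = 2
2 XOR 11 = 9
9 XOR 3 = 10
Nim-value of the tree = 10

10


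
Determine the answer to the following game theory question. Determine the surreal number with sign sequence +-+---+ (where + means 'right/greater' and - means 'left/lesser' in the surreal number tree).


Sign expansion: +-+---+
Rule: track bounds (lo, hi), initially (-inf, +inf). On '+', the current value becomes lo and we move to the simplest number in (value, hi): value + 1 if hi = +inf, otherwise the midpoint (value + hi)/2. On '-', the current value becomes hi and we move to value - 1 if lo = -inf, otherwise the midpoint (lo + value)/2.
Start at 0.
Step 1: sign = +, move right. Bounds: (0, +inf). Value = 1
Step 2: sign = -, move left. Bounds: (0, 1). Value = 1/2
Step 3: sign = +, move right. Bounds: (1/2, 1). Value = 3/4
Step 4: sign = -, move left. Bounds: (1/2, 3/4). Value = 5/8
Step 5: sign = -, move left. Bounds: (1/2, 5/8). Value = 9/16
Step 6: sign = -, move left. Bounds: (1/2, 9/16). Value = 17/32
Step 7: sign = +, move right. Bounds: (17/32, 9/16). Value = 35/64
The surreal number with sign expansion +-+---+ is 35/64.

35/64


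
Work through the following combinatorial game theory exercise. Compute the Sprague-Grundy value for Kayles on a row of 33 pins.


Kayles: a move removes 1 or 2 adjacent pins from a contiguous row.
Removing pins from a row of k leaves two independent rows (a, b) with a + b = k - 1 (one pin) or a + b = k - 2 (two pins); an end removal gives a = 0.
By Sprague-Grundy, G(k) = mex{ G(a) XOR G(b) } over all these splits. G(0) = 0.
G(1): splits (0,0):0^0=0 -> mex({0}) = 1
G(2): splits (0,1):0^1=1 (0,0):0^0=0 -> mex({0, 1}) = 2
G(3): splits (0,2):0^2=2 (1,1):1^1=0 (0,1):0^1=1 -> mex({0, 1, 2}) = 3
G(4): splits (0,3):0^3=3 (1,2):1^2=3 (0,2):0^2=2 (1,1):1^1=0 -> mex({0, 2, 3}) = 1
G(5): splits (0,4):0^1=1 (1,3):1^3=2 (2,2):2^2=0 (0,3):0^3=3 (1,2):1^2=3 -> mex({0, 1, 2, 3}) = 4
G(6) = mex({0, 1, 2, 4}) = 3
G(7) = mex({0, 1, 3, 4, 5}) = 2
G(8) = mex({0, 2, 3, 5, 6}) = 1
G(9) = mex({0, 1, 2, 3, 6, 7}) = 4
G(10) = mex({0, 1, 3, 4, 5, 7}) = 2
G(11) = mex({0, 1, 2, 3, 4, 5}) = 6
G(12) = mex({0, 1, 2, 3, 5, 6, 7}) = 4
G(13) = mex({0, 2, 3, 4, 6, 7}) = 1
G(14) = mex({0, 1, 4, 5, 6, 7}) = 2
G(15) = mex({0, 1, 2, 3, 4, 5, 6}) = 7
G(16) = mex({0, 2, 3, 5, 6, 7}) = 1
G(17) = mex({0, 1, 2, 3, 5, 6, 7}) = 4
G(18) = mex({0, 1, 2, 4, 5, 6}) = 3
G(19) = mex({0, 1, 3, 4, 5, 7}) = 2
G(20) = mex({0, 2, 3, 4, 5, 6, 7}) = 1
G(21) = mex({0, 1, 2, 3, 5, 6, 7}) = 4
G(22) = mex({0, 1, 2, 3, 4, 5, 7}) = 6
G(23) = mex({0, 1, 2, 3, 4, 5, 6}) = 7
G(24) = mex({0, 1, 2, 3, 5, 6, 7}) = 4
G(25) = mex({0, 2, 3, 4, 6, 7}) = 1
G(26) = mex({0, 1, 3, 4, 5, 6, 7}) = 2
G(27) = mex({0, 1, 2, 3, 4, 5, 6, 7}) = 8
G(28) = mex({0, 1, 2, 3, 4, 6, 7, 8}) = 5
G(29) = mex({0, 1, 2, 3, 5, 6, 7, 8, 9}) = 4
G(30) = mex({0, 1, 2, 3, 4, 5, 6, 9, 10}) = 7
G(31) = mex({0, 1, 3, 4, 5, 7, 10, 11}) = 2
G(32) = mex({0, 2, 3, 4, 5, 6, 7, 9, 11}) = 1
G(33) = mex({0, 1, 2, 3, 4, 5, 6, 7, 9, 12}) = 8
Therefore G(33) = 8.

8


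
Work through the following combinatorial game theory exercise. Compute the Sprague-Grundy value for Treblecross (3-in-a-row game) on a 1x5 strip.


Treblecross: place X on empty cells; 3-in-a-row wins.
Playing within two cells of an existing X lets the opponent win at once, so sensible play treats the cells i-2..i+2 around each X as dead. The player left with no safe cell loses, so this is a normal-play take-away game on strips of safe cells.
Placing X at cell i (0-indexed) of a strip of k safe cells leaves independent strips of sizes max(0, i-2) and max(0, k-i-3). Hence G(k) = mex{ G(max(0,i-2)) XOR G(max(0,k-i-3)) : 0 <= i < k }, with G(0) = 0.
G(1): splits (0,0):0^0=0 -> mex({0}) = 1
G(2): splits (0,0):0^0=0 -> mex({0}) = 1
G(3): splits (0,0):0^0=0 -> mex({0}) = 1
G(4): splits (0,1):0^1=1 (0,0):0^0=0 -> mex({0, 1}) = 2
G(5): splits (0,2):0^1=1 (0,1):0^1=1 (0,0):0^0=0 -> mex({0, 1}) = 2
Therefore G(5) = 2.

2


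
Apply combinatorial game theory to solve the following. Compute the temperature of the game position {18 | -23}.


The game is {18 | -23}, a switch {a | b} with numbers a > b.
Cooling {a | b} by t gives {a - t | b + t}, which stops being hot when a - t = b + t, i.e. at t = (a - b)/2. So the temperature of a switch is (a - b)/2.
Temperature = (Left option - Right option) / 2
= (18 - (-23)) / 2
= 41 / 2
= 41/2

41/2


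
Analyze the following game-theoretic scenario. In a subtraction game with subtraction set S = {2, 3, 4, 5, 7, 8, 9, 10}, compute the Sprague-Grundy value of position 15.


The subtraction set is S = {2, 3, 4, 5, 7, 8, 9, 10}.
G(k) = mex{ G(k - s) : s in S, s <= k }. We compute iteratively: G(0) = 0.
G(1) = mex({}) = 0
G(2) = mex({0}) = 1
G(3) = mex({0}) = 1
G(4) = mex({0, 1}) = 2
G(5) = mex({0, 1}) = 2
G(6) = mex({0, 1, 2}) = 3
G(7) = mex({0, 1, 2}) = 3
G(8) = mex({0, 1, 2, 3}) = 4
G(9) = mex({0, 1, 2, 3}) = 4
G(10) = mex({0, 1, 2, 3, 4}) = 5
G(11) = mex({0, 1, 2, 3, 4}) = 5
G(12) = mex({1, 2, 3, 4, 5}) = 0
G(13) = mex({1, 2, 3, 4, 5}) = 0
G(14) = mex({0, 2, 3, 4, 5}) = 1
G(15) = mex({0, 2, 3, 4, 5}) = 1
Therefore G(15) = 1.

1


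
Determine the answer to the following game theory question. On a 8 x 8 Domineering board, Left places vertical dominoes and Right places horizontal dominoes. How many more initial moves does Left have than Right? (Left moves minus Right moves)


Board is 8 x 8 (rows x cols).
Left (vertical) placements: (rows-1) * cols = 7 * 8 = 56
Right (horizontal) placements: rows * (cols-1) = 8 * 7 = 56
Advantage = Left - Right = 56 - 56 = 0

0


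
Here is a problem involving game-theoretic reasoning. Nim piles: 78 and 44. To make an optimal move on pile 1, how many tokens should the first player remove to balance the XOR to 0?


Piles: 78 and 44
Current XOR: 78 XOR 44 = 98 (non-zero, so this is an N-position).
To make the XOR zero, we need to find a move that balances the piles.
For pile 1 (size 78): target = 78 XOR 98 = 44
We reduce pile 1 from 78 to 44.
Tokens removed: 78 - 44 = 34
Verification: 44 XOR 44 = 0

34


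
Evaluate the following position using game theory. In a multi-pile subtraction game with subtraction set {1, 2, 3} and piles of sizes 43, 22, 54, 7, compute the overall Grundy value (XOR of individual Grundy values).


Subtraction set: {1, 2, 3}
For this subtraction set, G(n) = n mod 4 (period = max + 1 = 4).
Pile 1 (size 43): G(43) = 43 mod 4 = 3
Pile 2 (size 22): G(22) = 22 mod 4 = 2
Pile 3 (size 54): G(54) = 54 mod 4 = 2
Pile 4 (size 7): G(7) = 7 mod 4 = 3
Total Grundy value = XOR of all: 3 XOR 2 XOR 2 XOR 3 = 0

0


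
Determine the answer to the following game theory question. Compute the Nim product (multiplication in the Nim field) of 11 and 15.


Nim multiplication is bilinear over XOR: (u XOR v) * w = (u*w) XOR (v*w).
So we split each operand into its bit components and XOR the pairwise Nim products.
11 = 1 + 2 + 8 (as XOR of powers of 2).
15 = 1 + 2 + 4 + 8 (as XOR of powers of 2).
Using the standard Nim-product table on single bits:
  2*2 = 3,   2*4 = 8,   2*8 = 12,
  4*4 = 6,   4*8 = 11,  8*8 = 13,
and  1*x = x (identity), k*l = l*k (commutative).
Pairwise Nim products:
  1 * 1 = 1
  1 * 2 = 2
  1 * 4 = 4
  1 * 8 = 8
  2 * 1 = 2
  2 * 2 = 3
  2 * 4 = 8
  2 * 8 = 12
  8 * 1 = 8
  8 * 2 = 12
  8 * 4 = 11
  8 * 8 = 13
XOR them: 1 XOR 2 XOR 4 XOR 8 XOR 2 XOR 3 XOR 8 XOR 12 XOR 8 XOR 12 XOR 11 XOR 13 = 8.
Result: 11 * 15 = 8 (in Nim).

8


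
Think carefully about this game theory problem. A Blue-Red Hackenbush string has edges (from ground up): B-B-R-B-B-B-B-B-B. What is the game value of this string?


Edges (from ground): B-B-R-B-B-B-B-B-B
By Berlekamp's sign-expansion rule, a Blue-Red Hackenbush stalk has the value of the surreal number whose sign sequence is the edge sequence with B -> + and R -> -.
Sign sequence: ++-++++++
Trace the sign expansion in the surreal number tree, starting from 0:
Edge 1: B (sign +) -> bounds (0, +inf), value = 1
Edge 2: B (sign +) -> bounds (1, +inf), value = 2
Edge 3: R (sign -) -> bounds (1, 2), value = 3/2
Edge 4: B (sign +) -> bounds (3/2, 2), value = 7/4
Edge 5: B (sign +) -> bounds (7/4, 2), value = 15/8
Edge 6: B (sign +) -> bounds (15/8, 2), value = 31/16
Edge 7: B (sign +) -> bounds (31/16, 2), value = 63/32
Edge 8: B (sign +) -> bounds (63/32, 2), value = 127/64
Edge 9: B (sign +) -> bounds (127/64, 2), value = 255/128
Game value = 255/128

255/128


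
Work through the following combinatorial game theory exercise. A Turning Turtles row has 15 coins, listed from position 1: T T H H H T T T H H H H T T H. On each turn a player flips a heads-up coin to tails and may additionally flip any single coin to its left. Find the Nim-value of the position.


Coins: T T H H H T T T H H H H T T H
Key fact: a single head at position k behaves exactly like a Nim heap of size k (turning it to T and optionally flipping a coin at j < k corresponds to moving the heap from k to j, or to 0), and heads combine as a disjunctive sum (two heads at the same place would cancel, matching j XOR j = 0). So the Nim-value is the XOR of the 1-indexed positions of the heads.
Face-up positions (1-indexed): [3, 4, 5, 9, 10, 11, 12, 15]
XOR 0 with 3: 0 XOR 3 = 3
XOR 3 with 4: 3 XOR 4 = 7
XOR 7 with 5: 7 XOR 5 = 2
XOR 2 with 9: 2 XOR 9 = 11
XOR 11 with 10: 11 XOR 10 = 1
XOR 1 with 11: 1 XOR 11 = 10
XOR 10 with 12: 10 XOR 12 = 6
XOR 6 with 15: 6 XOR 15 = 9
Nim-value = 9

9


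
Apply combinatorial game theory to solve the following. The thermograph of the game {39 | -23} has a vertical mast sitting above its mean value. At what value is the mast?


Game = {39 | -23}, a switch {a | b} with numbers a > b.
Its thermograph has left wall a - t and right wall b + t, which meet at t = (a - b)/2, where both equal (a + b)/2. So the mast (mean value) is at (a + b)/2.
Mean = (39 + (-23))/2 = 16/2 = 8

8


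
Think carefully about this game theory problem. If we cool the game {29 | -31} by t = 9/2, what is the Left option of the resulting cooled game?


Original game: {29 | -31} (a switch {a | b} with a > b).
Cooling by t (for t below the temperature (a - b)/2 = 30) taxes each move by t: {a | b} cooled by t is {a - t | b + t}.
Cooling amount: t = 9/2
Cooled Left option: 29 - 9/2 = 49/2
Cooled Right option: -31 + 9/2 = -53/2
Cooled game: {49/2 | -53/2}
Left option = 49/2

49/2


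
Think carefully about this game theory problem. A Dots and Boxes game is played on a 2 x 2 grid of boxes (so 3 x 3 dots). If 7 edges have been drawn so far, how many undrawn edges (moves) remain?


Grid: 2 x 2 boxes, i.e. 3 rows and 3 columns of dots.
Horizontal edges: (rows + 1) * cols = 3 * 2 = 6
Vertical edges: rows * (cols + 1) = 2 * 3 = 6
Total edges: 6 + 6 = 12
Edges drawn: 7
Remaining: 12 - 7 = 5

5


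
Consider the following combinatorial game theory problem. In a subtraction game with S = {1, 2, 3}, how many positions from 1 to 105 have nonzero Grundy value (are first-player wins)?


Subtraction set S = {1, 2, 3}, so G(n) = n mod 4.
G(n) = 0 when n is a multiple of 4.
Multiples of 4 in [1, 105]: 26
N-positions (nonzero Grundy) = 105 - 26 = 79

79


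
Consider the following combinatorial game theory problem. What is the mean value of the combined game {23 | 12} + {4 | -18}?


G1 = {23 | 12}, G2 = {4 | -18}
Each is a switch {a | b} with numbers a > b; its mean value is (a + b)/2, and mean value is additive over game sums: m(G1 + G2) = m(G1) + m(G2).
Mean of G1 = (23 + (12))/2 = 35/2 = 35/2
Mean of G2 = (4 + (-18))/2 = -14/2 = -7
Mean of G1 + G2 = 35/2 + -7 = 21/2

21/2


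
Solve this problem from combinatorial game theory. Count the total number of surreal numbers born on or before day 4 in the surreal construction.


Day 0: {|} = 0 is born. Count = 1.
Day n: the number of surreal numbers born by day n is 2^(n+1) - 1.
By day 0: 2^1 - 1 = 1
By day 1: 2^2 - 1 = 3
By day 2: 2^3 - 1 = 7
By day 3: 2^4 - 1 = 15
By day 4: 2^5 - 1 = 31
By day 4: 31 surreal numbers.

31


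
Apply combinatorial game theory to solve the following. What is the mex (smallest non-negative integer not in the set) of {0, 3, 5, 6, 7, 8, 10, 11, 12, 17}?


Set = {0, 3, 5, 6, 7, 8, 10, 11, 12, 17}
0 is in the set.
1 is NOT in the set. This is the mex.
mex = 1

1


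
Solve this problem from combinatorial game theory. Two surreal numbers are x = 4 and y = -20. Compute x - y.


x = 4, y = -20
x - y = 4 - -20 = 24

24


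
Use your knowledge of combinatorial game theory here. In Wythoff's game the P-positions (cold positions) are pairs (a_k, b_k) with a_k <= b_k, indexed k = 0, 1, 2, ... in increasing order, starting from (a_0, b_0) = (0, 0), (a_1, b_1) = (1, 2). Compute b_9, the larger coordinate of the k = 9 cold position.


By Wythoff's theorem, a_k = floor(k * phi) and b_k = floor(k * phi^2) = a_k + k, where phi = (1 + sqrt(5))/2 is the golden ratio.
phi = (1 + sqrt(5))/2 = 1.618034
phi^2 = phi + 1 = 2.618034
k = 9
k * phi^2 = 9 * 2.618034 = 23.562306
b_9 = floor(k * phi^2) = 23 (check: a_9 + k = 14 + 9 = 23)

23


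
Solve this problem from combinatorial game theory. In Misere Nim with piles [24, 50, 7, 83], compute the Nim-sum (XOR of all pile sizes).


We need the XOR (exclusive or) of all pile sizes.
After XOR-ing pile 1 (size 24): 0 XOR 24 = 24
After XOR-ing pile 2 (size 50): 24 XOR 50 = 42
After XOR-ing pile 3 (size 7): 42 XOR 7 = 45
After XOR-ing pile 4 (size 83): 45 XOR 83 = 126
The Nim-value of this position is 126.

126


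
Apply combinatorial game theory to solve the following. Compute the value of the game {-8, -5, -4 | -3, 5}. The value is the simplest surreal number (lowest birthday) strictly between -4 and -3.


Left options: {-8, -5, -4}, max = -4
Right options: {-3, 5}, min = -3
All options are numbers and max(Left) < min(Right), so by the simplicity theorem the value is the simplest (earliest-born) number strictly between -4 and -3.
No integer lies strictly between -4 and -3, so the value is the dyadic rational m/2^k in the interval with the smallest k (then m odd); search k = 1, 2, ...:
Denominator 2: -7/2 lies strictly between -4 and -3 -- found.
The simplest number in the interval is -7/2.
Game value = -7/2

-7/2


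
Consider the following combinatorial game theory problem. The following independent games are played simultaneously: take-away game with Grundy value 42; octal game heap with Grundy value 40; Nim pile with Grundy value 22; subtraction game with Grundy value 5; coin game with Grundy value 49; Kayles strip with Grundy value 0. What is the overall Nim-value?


By the Sprague-Grundy theorem, the Grundy value of a sum of games is the XOR of individual Grundy values.
take-away game: Grundy value = 42. Running XOR: 0 XOR 42 = 42
octal game heap: Grundy value = 40. Running XOR: 42 XOR 40 = 2
Nim pile: Grundy value = 22. Running XOR: 2 XOR 22 = 20
subtraction game: Grundy value = 5. Running XOR: 20 XOR 5 = 17
coin game: Grundy value = 49. Running XOR: 17 XOR 49 = 32
Kayles strip: Grundy value = 0. Running XOR: 32 XOR 0 = 32
The combined Grundy value is 32.

32


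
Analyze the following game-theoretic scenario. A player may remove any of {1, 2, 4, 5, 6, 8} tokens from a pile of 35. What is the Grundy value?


The subtraction set is S = {1, 2, 4, 5, 6, 8}.
G(k) = mex{ G(k - s) : s in S, s <= k }. We compute iteratively: G(0) = 0.
G(1) = mex({0}) = 1
G(2) = mex({0, 1}) = 2
G(3) = mex({1, 2}) = 0
G(4) = mex({0, 2}) = 1
G(5) = mex({0, 1}) = 2
G(6) = mex({0, 1, 2}) = 3
G(7) = mex({0, 1, 2, 3}) = 4
G(8) = mex({0, 1, 2, 3, 4}) = 5
G(9) = mex({0, 1, 2, 4, 5}) = 3
G(10) = mex({1, 2, 3, 5}) = 0
G(11) = mex({0, 2, 3, 4}) = 1
G(12) = mex({0, 1, 3, 4, 5}) = 2
G(13) = mex({1, 2, 3, 4, 5}) = 0
G(14) = mex({0, 2, 3, 5}) = 1
G(15) = mex({0, 1, 3, 4}) = 2
G(16) = mex({0, 1, 2, 5}) = 3
G(17) = mex({0, 1, 2, 3}) = 4
Observe that G(10)..G(17) = 0, 1, 2, 0, 1, 2, 3, 4 repeats G(0)..G(7) = 0, 1, 2, 0, 1, 2, 3, 4.
For k >= max(S) = 8, G(k) is determined by the previous 8 values G(k-8)..G(k-1); a window of 8 consecutive values has recurred shifted by 10, so by induction G(k + 10) = G(k) for all k >= 0: the sequence is periodic from the start with period 10.
One period: G(0..9) = 0, 1, 2, 0, 1, 2, 3, 4, 5, 3.
35 mod 10 = 5, so G(35) = G(5) = 2.

2


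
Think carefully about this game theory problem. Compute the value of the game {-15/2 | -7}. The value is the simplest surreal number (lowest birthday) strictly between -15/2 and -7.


Left options: {-15/2}, max = -15/2
Right options: {-7}, min = -7
All options are numbers and max(Left) < min(Right), so by the simplicity theorem the value is the simplest (earliest-born) number strictly between -15/2 and -7.
No integer lies strictly between -15/2 and -7, so the value is the dyadic rational m/2^k in the interval with the smallest k (then m odd); search k = 1, 2, ...:
Denominator 2: no odd multiple of 1/2 lies strictly between -15/2 and -7.
Denominator 4: -29/4 lies strictly between -15/2 and -7 -- found.
The simplest number in the interval is -29/4.
Game value = -29/4

-29/4


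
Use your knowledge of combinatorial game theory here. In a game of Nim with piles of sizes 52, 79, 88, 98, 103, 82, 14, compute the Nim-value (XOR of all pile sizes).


We need the XOR (exclusive or) of all pile sizes.
After XOR-ing pile 1 (size 52): 0 XOR 52 = 52
After XOR-ing pile 2 (size 79): 52 XOR 79 = 123
After XOR-ing pile 3 (size 88): 123 XOR 88 = 35
After XOR-ing pile 4 (size 98): 35 XOR 98 = 65
After XOR-ing pile 5 (size 103): 65 XOR 103 = 38
After XOR-ing pile 6 (size 82): 38 XOR 82 = 116
After XOR-ing pile 7 (size 14): 116 XOR 14 = 122
The Nim-value of this position is 122.

122


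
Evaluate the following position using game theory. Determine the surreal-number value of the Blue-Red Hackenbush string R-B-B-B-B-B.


Edges (from ground): R-B-B-B-B-B
By Berlekamp's sign-expansion rule, a Blue-Red Hackenbush stalk has the value of the surreal number whose sign sequence is the edge sequence with B -> + and R -> -.
Sign sequence: -+++++
Trace the sign expansion in the surreal number tree, starting from 0:
Edge 1: R (sign -) -> bounds (-inf, 0), value = -1
Edge 2: B (sign +) -> bounds (-1, 0), value = -1/2
Edge 3: B (sign +) -> bounds (-1/2, 0), value = -1/4
Edge 4: B (sign +) -> bounds (-1/4, 0), value = -1/8
Edge 5: B (sign +) -> bounds (-1/8, 0), value = -1/16
Edge 6: B (sign +) -> bounds (-1/16, 0), value = -1/32
Game value = -1/32

-1/32


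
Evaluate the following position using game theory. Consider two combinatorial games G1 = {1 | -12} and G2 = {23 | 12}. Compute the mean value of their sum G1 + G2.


G1 = {1 | -12}, G2 = {23 | 12}
Each is a switch {a | b} with numbers a > b; its mean value is (a + b)/2, and mean value is additive over game sums: m(G1 + G2) = m(G1) + m(G2).
Mean of G1 = (1 + (-12))/2 = -11/2 = -11/2
Mean of G2 = (23 + (12))/2 = 35/2 = 35/2
Mean of G1 + G2 = -11/2 + 35/2 = 12

12


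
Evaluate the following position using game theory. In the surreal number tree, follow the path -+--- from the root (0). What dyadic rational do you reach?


Sign expansion: -+---
Rule: track bounds (lo, hi), initially (-inf, +inf). On '+', the current value becomes lo and we move to the simplest number in (value, hi): value + 1 if hi = +inf, otherwise the midpoint (value + hi)/2. On '-', the current value becomes hi and we move to value - 1 if lo = -inf, otherwise the midpoint (lo + value)/2.
Start at 0.
Step 1: sign = -, move left. Bounds: (-inf, 0). Value = -1
Step 2: sign = +, move right. Bounds: (-1, 0). Value = -1/2
Step 3: sign = -, move left. Bounds: (-1, -1/2). Value = -3/4
Step 4: sign = -, move left. Bounds: (-1, -3/4). Value = -7/8
Step 5: sign = -, move left. Bounds: (-1, -7/8). Value = -15/16
The surreal number with sign expansion -+--- is -15/16.

-15/16


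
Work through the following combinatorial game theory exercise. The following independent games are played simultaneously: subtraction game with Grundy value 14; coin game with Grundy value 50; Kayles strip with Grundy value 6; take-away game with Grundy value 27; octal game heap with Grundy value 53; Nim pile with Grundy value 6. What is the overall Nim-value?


By the Sprague-Grundy theorem, the Grundy value of a sum of games is the XOR of individual Grundy values.
subtraction game: Grundy value = 14. Running XOR: 0 XOR 14 = 14
coin game: Grundy value = 50. Running XOR: 14 XOR 50 = 60
Kayles strip: Grundy value = 6. Running XOR: 60 XOR 6 = 58
take-away game: Grundy value = 27. Running XOR: 58 XOR 27 = 33
octal game heap: Grundy value = 53. Running XOR: 33 XOR 53 = 20
Nim pile: Grundy value = 6. Running XOR: 20 XOR 6 = 18
The combined Grundy value is 18.

18


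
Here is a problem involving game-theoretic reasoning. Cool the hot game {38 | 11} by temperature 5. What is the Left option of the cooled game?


Original game: {38 | 11} (a switch {a | b} with a > b).
Cooling by t (for t below the temperature (a - b)/2 = 27/2) taxes each move by t: {a | b} cooled by t is {a - t | b + t}.
Cooling amount: t = 5
Cooled Left option: 38 - 5 = 33
Cooled Right option: 11 + 5 = 16
Cooled game: {33 | 16}
Left option = 33

33


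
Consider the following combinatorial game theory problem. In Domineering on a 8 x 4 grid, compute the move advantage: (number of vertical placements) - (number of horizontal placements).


Board is 8 x 4 (rows x cols).
Left (vertical) placements: (rows-1) * cols = 7 * 4 = 28
Right (horizontal) placements: rows * (cols-1) = 8 * 3 = 24
Advantage = Left - Right = 28 - 24 = 4

4


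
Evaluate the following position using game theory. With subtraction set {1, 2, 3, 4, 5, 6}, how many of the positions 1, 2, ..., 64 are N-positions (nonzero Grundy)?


Subtraction set S = {1, 2, 3, 4, 5, 6}, so G(n) = n mod 7.
G(n) = 0 when n is a multiple of 7.
Multiples of 7 in [1, 64]: 9
N-positions (nonzero Grundy) = 64 - 9 = 55

55


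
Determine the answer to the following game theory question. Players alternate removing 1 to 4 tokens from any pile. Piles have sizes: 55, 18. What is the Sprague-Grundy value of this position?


Subtraction set: {1, 2, 3, 4}
For this subtraction set, G(n) = n mod 5 (period = max + 1 = 5).
Pile 1 (size 55): G(55) = 55 mod 5 = 0
Pile 2 (size 18): G(18) = 18 mod 5 = 3
Total Grundy value = XOR of all: 0 XOR 3 = 3

3


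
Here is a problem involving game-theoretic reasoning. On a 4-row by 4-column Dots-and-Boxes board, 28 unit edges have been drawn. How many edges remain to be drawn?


Grid: 4 x 4 boxes, i.e. 5 rows and 5 columns of dots.
Horizontal edges: (rows + 1) * cols = 5 * 4 = 20
Vertical edges: rows * (cols + 1) = 4 * 5 = 20
Total edges: 20 + 20 = 40
Edges drawn: 28
Remaining: 40 - 28 = 12

12


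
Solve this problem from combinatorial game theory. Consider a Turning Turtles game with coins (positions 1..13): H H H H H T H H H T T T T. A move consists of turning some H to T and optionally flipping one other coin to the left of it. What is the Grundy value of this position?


Coins: H H H H H T H H H T T T T
Key fact: a single head at position k behaves exactly like a Nim heap of size k (turning it to T and optionally flipping a coin at j < k corresponds to moving the heap from k to j, or to 0), and heads combine as a disjunctive sum (two heads at the same place would cancel, matching j XOR j = 0). So the Nim-value is the XOR of the 1-indexed positions of the heads.
Face-up positions (1-indexed): [1, 2, 3, 4, 5, 7, 8, 9]
XOR 0 with 1: 0 XOR 1 = 1
XOR 1 with 2: 1 XOR 2 = 3
XOR 3 with 3: 3 XOR 3 = 0
XOR 0 with 4: 0 XOR 4 = 4
XOR 4 with 5: 4 XOR 5 = 1
XOR 1 with 7: 1 XOR 7 = 6
XOR 6 with 8: 6 XOR 8 = 14
XOR 14 with 9: 14 XOR 9 = 7
Nim-value = 7

7


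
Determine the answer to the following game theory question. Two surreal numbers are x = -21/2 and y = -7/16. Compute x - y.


x = -21/2, y = -7/16
Converting to common denominator: 16
x = -168/16, y = -7/16
x - y = -21/2 - -7/16 = -161/16

-161/16


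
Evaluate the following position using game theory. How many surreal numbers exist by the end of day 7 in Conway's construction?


Day 0: {|} = 0 is born. Count = 1.
Day n: the number of surreal numbers born by day n is 2^(n+1) - 1.
By day 0: 2^1 - 1 = 1
By day 1: 2^2 - 1 = 3
By day 2: 2^3 - 1 = 7
By day 3: 2^4 - 1 = 15
By day 4: 2^5 - 1 = 31
By day 5: 2^6 - 1 = 63
By day 6: 2^7 - 1 = 127
By day 7: 2^8 - 1 = 255
By day 7: 255 surreal numbers.

255


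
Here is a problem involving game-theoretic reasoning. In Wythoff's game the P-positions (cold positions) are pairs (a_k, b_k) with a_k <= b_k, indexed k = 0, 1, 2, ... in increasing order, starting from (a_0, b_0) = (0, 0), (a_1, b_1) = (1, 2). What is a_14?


By Wythoff's theorem, a_k = floor(k * phi) and b_k = floor(k * phi^2) = a_k + k, where phi = (1 + sqrt(5))/2 is the golden ratio.
phi = (1 + sqrt(5))/2 = 1.618034
k = 14
k * phi = 14 * 1.618034 = 22.652476
a_14 = floor(k * phi) = 22

22


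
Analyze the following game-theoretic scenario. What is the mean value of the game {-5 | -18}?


Game = {-5 | -18}, a switch {a | b} with numbers a > b.
Its thermograph has left wall a - t and right wall b + t, which meet at t = (a - b)/2, where both equal (a + b)/2. So the mast (mean value) is at (a + b)/2.
Mean = (-5 + (-18))/2 = -23/2 = -23/2

-23/2


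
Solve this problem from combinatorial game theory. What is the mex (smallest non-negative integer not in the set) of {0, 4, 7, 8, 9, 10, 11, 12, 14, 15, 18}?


Set = {0, 4, 7, 8, 9, 10, 11, 12, 14, 15, 18}
0 is in the set.
1 is NOT in the set. This is the mex.
mex = 1

1


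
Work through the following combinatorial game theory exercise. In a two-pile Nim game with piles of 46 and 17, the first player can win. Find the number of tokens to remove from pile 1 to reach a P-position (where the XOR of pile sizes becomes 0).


Piles: 46 and 17
Current XOR: 46 XOR 17 = 63 (non-zero, so this is an N-position).
To make the XOR zero, we need to find a move that balances the piles.
For pile 1 (size 46): target = 46 XOR 63 = 17
We reduce pile 1 from 46 to 17.
Tokens removed: 46 - 17 = 29
Verification: 17 XOR 17 = 0

29


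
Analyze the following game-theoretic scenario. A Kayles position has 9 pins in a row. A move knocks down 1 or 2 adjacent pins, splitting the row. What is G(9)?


Kayles: a move removes 1 or 2 adjacent pins from a contiguous row.
Removing pins from a row of k leaves two independent rows (a, b) with a + b = k - 1 (one pin) or a + b = k - 2 (two pins); an end removal gives a = 0.
By Sprague-Grundy, G(k) = mex{ G(a) XOR G(b) } over all these splits. G(0) = 0.
G(1): splits (0,0):0^0=0 -> mex({0}) = 1
G(2): splits (0,1):0^1=1 (0,0):0^0=0 -> mex({0, 1}) = 2
G(3): splits (0,2):0^2=2 (1,1):1^1=0 (0,1):0^1=1 -> mex({0, 1, 2}) = 3
G(4): splits (0,3):0^3=3 (1,2):1^2=3 (0,2):0^2=2 (1,1):1^1=0 -> mex({0, 2, 3}) = 1
G(5): splits (0,4):0^1=1 (1,3):1^3=2 (2,2):2^2=0 (0,3):0^3=3 (1,2):1^2=3 -> mex({0, 1, 2, 3}) = 4
G(6) = mex({0, 1, 2, 4}) = 3
G(7) = mex({0, 1, 3, 4, 5}) = 2
G(8) = mex({0, 2, 3, 5, 6}) = 1
G(9) = mex({0, 1, 2, 3, 6, 7}) = 4
Therefore G(9) = 4.

4


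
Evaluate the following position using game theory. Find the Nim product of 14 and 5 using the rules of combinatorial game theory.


Nim multiplication is bilinear over XOR: (u XOR v) * w = (u*w) XOR (v*w).
So we split each operand into its bit components and XOR the pairwise Nim products.
14 = 2 + 4 + 8 (as XOR of powers of 2).
5 = 1 + 4 (as XOR of powers of 2).
Using the standard Nim-product table on single bits:
  2*2 = 3,   2*4 = 8,   2*8 = 12,
  4*4 = 6,   4*8 = 11,  8*8 = 13,
and  1*x = x (identity), k*l = l*k (commutative).
Pairwise Nim products:
  2 * 1 = 2
  2 * 4 = 8
  4 * 1 = 4
  4 * 4 = 6
  8 * 1 = 8
  8 * 4 = 11
XOR them: 2 XOR 8 XOR 4 XOR 6 XOR 8 XOR 11 = 11.
Result: 14 * 5 = 11 (in Nim).

11


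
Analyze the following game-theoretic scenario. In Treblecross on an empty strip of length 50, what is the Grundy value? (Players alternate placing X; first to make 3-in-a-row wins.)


Treblecross: place X on empty cells; 3-in-a-row wins.
Playing within two cells of an existing X lets the opponent win at once, so sensible play treats the cells i-2..i+2 around each X as dead. The player left with no safe cell loses, so this is a normal-play take-away game on strips of safe cells.
Placing X at cell i (0-indexed) of a strip of k safe cells leaves independent strips of sizes max(0, i-2) and max(0, k-i-3). Hence G(k) = mex{ G(max(0,i-2)) XOR G(max(0,k-i-3)) : 0 <= i < k }, with G(0) = 0.
G(1): splits (0,0):0^0=0 -> mex({0}) = 1
G(2): splits (0,0):0^0=0 -> mex({0}) = 1
G(3): splits (0,0):0^0=0 -> mex({0}) = 1
G(4): splits (0,1):0^1=1 (0,0):0^0=0 -> mex({0, 1}) = 2
G(5): splits (0,2):0^1=1 (0,1):0^1=1 (0,0):0^0=0 -> mex({0, 1}) = 2
G(6) = mex({1}) = 0
G(7) = mex({0, 1, 2}) = 3
G(8) = mex({0, 1, 2}) = 3
G(9) = mex({0, 2}) = 1
G(10) = mex({0, 2, 3}) = 1
G(11) = mex({0, 3}) = 1
G(12) = mex({1, 3}) = 0
G(13) = mex({0, 1, 2, 3}) = 4
G(14) = mex({0, 1, 2}) = 3
G(15) = mex({0, 1, 2}) = 3
G(16) = mex({0, 1, 2, 4}) = 3
G(17) = mex({0, 1, 3, 4}) = 2
G(18) = mex({0, 1, 3, 4}) = 2
G(19) = mex({0, 1, 3, 5}) = 2
G(20) = mex({0, 1, 2, 3, 5}) = 4
G(21) = mex({0, 1, 2, 3, 5}) = 4
G(22) = mex({1, 2, 6}) = 0
G(23) = mex({0, 1, 2, 3, 4, 6}) = 5
G(24) = mex({0, 1, 2, 3, 4}) = 5
G(25) = mex({0, 1, 3, 4, 7}) = 2
G(26) = mex({0, 1, 3, 4, 5, 7}) = 2
G(27) = mex({0, 1, 3, 5}) = 2
G(28) = mex({0, 1, 2, 5}) = 3
G(29) = mex({0, 1, 2, 4, 5, 6}) = 3
G(30) = mex({1, 2, 4, 6}) = 0
G(31) = mex({0, 1, 2, 3, 4, 6}) = 5
G(32) = mex({1, 2, 3, 4, 7}) = 0
G(33) = mex({0, 3, 7}) = 1
G(34) = mex({0, 2, 3, 5, 7}) = 1
G(35) = mex({0, 2, 3, 5, 6}) = 1
G(36) = mex({0, 1, 2, 5, 6}) = 3
G(37) = mex({0, 1, 2, 4, 5, 6}) = 3
G(38) = mex({0, 1, 2, 4}) = 3
G(39) = mex({0, 1, 2, 3, 4, 7}) = 5
G(40) = mex({0, 1, 2, 3, 4, 5, 7}) = 6
G(41) = mex({0, 1, 2, 3, 5, 7}) = 4
G(42) = mex({0, 1, 2, 3, 5, 6, 7}) = 4
G(43) = mex({0, 2, 3, 5, 6}) = 1
G(44) = mex({1, 2, 3, 4, 5, 6}) = 0
G(45) = mex({0, 1, 2, 3, 4, 6, 7}) = 5
G(46) = mex({0, 1, 2, 3, 4, 7}) = 5
G(47) = mex({0, 1, 2, 3, 4, 5, 7}) = 6
G(48) = mex({0, 1, 2, 3, 4, 5, 7}) = 6
G(49) = mex({0, 1, 3, 4, 5, 7}) = 2
G(50) = mex({0, 1, 2, 3, 4, 5, 6}) = 7
Therefore G(50) = 7.

7


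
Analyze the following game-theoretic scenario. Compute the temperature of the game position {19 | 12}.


The game is {19 | 12}, a switch {a | b} with numbers a > b.
Cooling {a | b} by t gives {a - t | b + t}, which stops being hot when a - t = b + t, i.e. at t = (a - b)/2. So the temperature of a switch is (a - b)/2.
Temperature = (Left option - Right option) / 2
= (19 - (12)) / 2
= 7 / 2
= 7/2

7/2


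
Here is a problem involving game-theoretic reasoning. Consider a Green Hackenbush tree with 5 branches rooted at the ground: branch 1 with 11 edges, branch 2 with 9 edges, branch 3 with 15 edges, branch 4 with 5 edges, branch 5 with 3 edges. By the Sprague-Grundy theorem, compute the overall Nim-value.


The tree has 5 branches from the ground vertex.
In Green Hackenbush, the Nim-value of a simple path of length k is k.
Branch 1: length 11, Nim-value = 11
Branch 2: length 9, Nim-value = 9
Branch 3: length 15, Nim-value = 15
Branch 4: length 5, Nim-value = 5
Branch 5: length 3, Nim-value = 3
Total Nim-value = XOR of all branch values:
0 XOR 11 = 11
11 XOR 9 = 2
2 XOR 15 = 13
13 XOR 5 = 8
8 XOR 3 = 11
Nim-value of the tree = 11

11


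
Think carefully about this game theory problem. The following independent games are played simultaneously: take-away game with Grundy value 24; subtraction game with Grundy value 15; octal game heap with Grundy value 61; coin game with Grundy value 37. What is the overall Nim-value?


By the Sprague-Grundy theorem, the Grundy value of a sum of games is the XOR of individual Grundy values.
take-away game: Grundy value = 24. Running XOR: 0 XOR 24 = 24
subtraction game: Grundy value = 15. Running XOR: 24 XOR 15 = 23
octal game heap: Grundy value = 61. Running XOR: 23 XOR 61 = 42
coin game: Grundy value = 37. Running XOR: 42 XOR 37 = 15
The combined Grundy value is 15.

15


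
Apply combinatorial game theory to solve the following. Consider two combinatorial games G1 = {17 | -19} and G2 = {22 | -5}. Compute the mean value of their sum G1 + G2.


G1 = {17 | -19}, G2 = {22 | -5}
Each is a switch {a | b} with numbers a > b; its mean value is (a + b)/2, and mean value is additive over game sums: m(G1 + G2) = m(G1) + m(G2).
Mean of G1 = (17 + (-19))/2 = -2/2 = -1
Mean of G2 = (22 + (-5))/2 = 17/2 = 17/2
Mean of G1 + G2 = -1 + 17/2 = 15/2

15/2


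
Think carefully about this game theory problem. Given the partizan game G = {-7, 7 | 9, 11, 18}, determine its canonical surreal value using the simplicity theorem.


Left options: {-7, 7}, max = 7
Right options: {9, 11, 18}, min = 9
All options are numbers and max(Left) < min(Right), so by the simplicity theorem the value is the simplest (earliest-born) number strictly between 7 and 9.
The only integer strictly between 7 and 9 is 8.
No non-integer in the interval can be simpler: if x is a non-integer in the interval, then floor(x) or ceil(x) also lies in the interval (the interval contains an integer), and both are proper prefixes of x's sign expansion, i.e. born earlier. So the game value is 8.
Game value = 8

8


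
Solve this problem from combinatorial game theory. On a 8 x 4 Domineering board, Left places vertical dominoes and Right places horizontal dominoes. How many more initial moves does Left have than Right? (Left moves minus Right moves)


Board is 8 x 4 (rows x cols).
Left (vertical) placements: (rows-1) * cols = 7 * 4 = 28
Right (horizontal) placements: rows * (cols-1) = 8 * 3 = 24
Advantage = Left - Right = 28 - 24 = 4

4


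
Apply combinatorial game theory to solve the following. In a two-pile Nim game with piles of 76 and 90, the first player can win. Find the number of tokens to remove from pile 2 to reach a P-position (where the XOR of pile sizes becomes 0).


Piles: 76 and 90
Current XOR: 76 XOR 90 = 22 (non-zero, so this is an N-position).
To make the XOR zero, we need to find a move that balances the piles.
For pile 2 (size 90): target = 90 XOR 22 = 76
We reduce pile 2 from 90 to 76.
Tokens removed: 90 - 76 = 14
Verification: 76 XOR 76 = 0

14


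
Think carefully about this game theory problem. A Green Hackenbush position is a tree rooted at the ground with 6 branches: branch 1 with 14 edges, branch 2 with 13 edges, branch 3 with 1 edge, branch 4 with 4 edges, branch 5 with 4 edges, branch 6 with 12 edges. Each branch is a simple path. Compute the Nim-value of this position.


The tree has 6 branches from the ground vertex.
In Green Hackenbush, the Nim-value of a simple path of length k is k.
Branch 1: length 14, Nim-value = 14
Branch 2: length 13, Nim-value = 13
Branch 3: length 1, Nim-value = 1
Branch 4: length 4, Nim-value = 4
Branch 5: length 4, Nim-value = 4
Branch 6: length 12, Nim-value = 12
Total Nim-value = XOR of all branch values:
0 XOR 14 = 14
14 XOR 13 = 3
3 XOR 1 = 2
2 XOR 4 = 6
6 XOR 4 = 2
2 XOR 12 = 14
Nim-value of the tree = 14

14


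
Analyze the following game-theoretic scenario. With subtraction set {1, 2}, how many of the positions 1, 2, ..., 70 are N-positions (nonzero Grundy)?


Subtraction set S = {1, 2}, so G(n) = n mod 3.
G(n) = 0 when n is a multiple of 3.
Multiples of 3 in [1, 70]: 23
N-positions (nonzero Grundy) = 70 - 23 = 47

47


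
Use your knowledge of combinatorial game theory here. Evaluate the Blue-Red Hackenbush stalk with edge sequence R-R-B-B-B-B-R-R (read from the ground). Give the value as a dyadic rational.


Edges (from ground): R-R-B-B-B-B-R-R
By Berlekamp's sign-expansion rule, a Blue-Red Hackenbush stalk has the value of the surreal number whose sign sequence is the edge sequence with B -> + and R -> -.
Sign sequence: --++++--
Trace the sign expansion in the surreal number tree, starting from 0:
Edge 1: R (sign -) -> bounds (-inf, 0), value = -1
Edge 2: R (sign -) -> bounds (-inf, -1), value = -2
Edge 3: B (sign +) -> bounds (-2, -1), value = -3/2
Edge 4: B (sign +) -> bounds (-3/2, -1), value = -5/4
Edge 5: B (sign +) -> bounds (-5/4, -1), value = -9/8
Edge 6: B (sign +) -> bounds (-9/8, -1), value = -17/16
Edge 7: R (sign -) -> bounds (-9/8, -17/16), value = -35/32
Edge 8: R (sign -) -> bounds (-9/8, -35/32), value = -71/64
Game value = -71/64

-71/64


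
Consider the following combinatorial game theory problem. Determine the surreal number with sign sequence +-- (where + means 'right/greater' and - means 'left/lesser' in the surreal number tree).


Sign expansion: +--
Rule: track bounds (lo, hi), initially (-inf, +inf). On '+', the current value becomes lo and we move to the simplest number in (value, hi): value + 1 if hi = +inf, otherwise the midpoint (value + hi)/2. On '-', the current value becomes hi and we move to value - 1 if lo = -inf, otherwise the midpoint (lo + value)/2.
Start at 0.
Step 1: sign = +, move right. Bounds: (0, +inf). Value = 1
Step 2: sign = -, move left. Bounds: (0, 1). Value = 1/2
Step 3: sign = -, move left. Bounds: (0, 1/2). Value = 1/4
The surreal number with sign expansion +-- is 1/4.

1/4


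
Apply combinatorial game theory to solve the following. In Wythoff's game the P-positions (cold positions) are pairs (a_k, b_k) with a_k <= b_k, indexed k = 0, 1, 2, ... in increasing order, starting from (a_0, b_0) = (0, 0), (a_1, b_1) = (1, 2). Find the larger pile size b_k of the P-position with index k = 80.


By Wythoff's theorem, a_k = floor(k * phi) and b_k = floor(k * phi^2) = a_k + k, where phi = (1 + sqrt(5))/2 is the golden ratio.
phi = (1 + sqrt(5))/2 = 1.618034
phi^2 = phi + 1 = 2.618034
k = 80
k * phi^2 = 80 * 2.618034 = 209.442719
b_80 = floor(k * phi^2) = 209 (check: a_80 + k = 129 + 80 = 209)

209
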